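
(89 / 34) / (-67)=-89 / 2278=-0.04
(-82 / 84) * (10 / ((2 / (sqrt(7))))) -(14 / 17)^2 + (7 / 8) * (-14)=-14945 / 1156 -205 * sqrt(7) / 42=-25.84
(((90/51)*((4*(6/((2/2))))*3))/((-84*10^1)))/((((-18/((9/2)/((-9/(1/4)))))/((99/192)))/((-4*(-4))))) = -33/3808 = -0.01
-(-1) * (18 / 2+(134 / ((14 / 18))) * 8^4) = 4939839 / 7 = 705691.29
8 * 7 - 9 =47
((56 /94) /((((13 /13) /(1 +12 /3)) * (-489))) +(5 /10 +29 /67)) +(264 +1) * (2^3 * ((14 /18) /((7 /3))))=2179190995 /3079722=707.59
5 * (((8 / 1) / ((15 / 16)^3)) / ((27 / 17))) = 30.57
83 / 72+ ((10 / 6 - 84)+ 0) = -5845 / 72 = -81.18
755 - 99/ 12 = 2987/ 4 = 746.75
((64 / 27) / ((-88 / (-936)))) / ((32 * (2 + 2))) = 13 / 66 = 0.20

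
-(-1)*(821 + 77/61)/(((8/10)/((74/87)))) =4639615/5307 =874.24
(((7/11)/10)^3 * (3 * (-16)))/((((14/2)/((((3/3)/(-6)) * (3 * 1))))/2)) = 0.00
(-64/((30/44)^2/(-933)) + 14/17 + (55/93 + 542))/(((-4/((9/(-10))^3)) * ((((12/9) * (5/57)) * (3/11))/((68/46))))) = 776790000996867/713000000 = 1089467.04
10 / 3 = 3.33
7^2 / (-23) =-49 / 23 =-2.13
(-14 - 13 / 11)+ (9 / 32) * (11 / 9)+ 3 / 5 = -25059 / 1760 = -14.24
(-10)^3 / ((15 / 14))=-2800 / 3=-933.33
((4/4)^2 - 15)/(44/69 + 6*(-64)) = 483/13226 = 0.04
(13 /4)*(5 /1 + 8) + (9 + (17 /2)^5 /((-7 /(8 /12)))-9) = -1405661 /336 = -4183.51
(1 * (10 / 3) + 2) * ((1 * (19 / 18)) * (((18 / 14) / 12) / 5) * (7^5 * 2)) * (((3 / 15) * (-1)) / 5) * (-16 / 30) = 1459808 / 16875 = 86.51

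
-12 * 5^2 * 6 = -1800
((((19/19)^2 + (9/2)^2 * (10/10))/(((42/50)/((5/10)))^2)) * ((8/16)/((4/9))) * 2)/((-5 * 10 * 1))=-2125/6272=-0.34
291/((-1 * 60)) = -97/20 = -4.85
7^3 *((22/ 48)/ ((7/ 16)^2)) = 2464/ 3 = 821.33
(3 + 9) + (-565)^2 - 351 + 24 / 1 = 318910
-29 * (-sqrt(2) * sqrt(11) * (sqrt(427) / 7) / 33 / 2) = 29 * sqrt(9394) / 462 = 6.08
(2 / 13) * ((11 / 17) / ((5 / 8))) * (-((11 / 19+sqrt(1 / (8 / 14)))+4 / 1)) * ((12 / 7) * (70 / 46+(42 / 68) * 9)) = -72670752 / 8209045 - 417648 * sqrt(7) / 432055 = -11.41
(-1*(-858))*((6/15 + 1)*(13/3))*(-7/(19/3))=-546546/95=-5753.12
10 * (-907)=-9070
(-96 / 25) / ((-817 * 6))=16 / 20425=0.00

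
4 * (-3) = -12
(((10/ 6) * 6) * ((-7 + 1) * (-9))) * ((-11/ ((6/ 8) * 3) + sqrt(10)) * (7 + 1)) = -21120 + 4320 * sqrt(10) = -7458.96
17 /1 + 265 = 282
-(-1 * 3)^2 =-9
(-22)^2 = 484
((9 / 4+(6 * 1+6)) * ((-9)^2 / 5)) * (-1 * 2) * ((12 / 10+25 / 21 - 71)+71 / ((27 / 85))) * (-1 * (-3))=-214564.45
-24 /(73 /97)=-2328 /73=-31.89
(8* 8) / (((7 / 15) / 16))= 15360 / 7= 2194.29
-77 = -77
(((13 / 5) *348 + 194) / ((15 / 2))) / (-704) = -0.21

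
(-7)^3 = -343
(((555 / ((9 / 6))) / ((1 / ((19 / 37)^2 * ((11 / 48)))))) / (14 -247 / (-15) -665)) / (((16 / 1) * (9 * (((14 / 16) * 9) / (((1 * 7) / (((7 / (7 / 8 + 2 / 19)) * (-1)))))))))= 778525 / 25558799616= 0.00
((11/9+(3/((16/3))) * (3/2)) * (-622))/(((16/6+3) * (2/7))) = -76195/96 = -793.70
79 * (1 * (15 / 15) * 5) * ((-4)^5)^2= 414187520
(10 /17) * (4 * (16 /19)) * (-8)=-5120 /323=-15.85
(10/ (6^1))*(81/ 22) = 135/ 22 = 6.14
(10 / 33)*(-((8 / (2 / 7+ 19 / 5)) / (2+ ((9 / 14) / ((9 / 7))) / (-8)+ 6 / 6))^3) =-899153920000 / 10018798130913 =-0.09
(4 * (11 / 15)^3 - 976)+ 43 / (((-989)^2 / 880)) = -974.38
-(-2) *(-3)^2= 18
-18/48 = -3/8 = -0.38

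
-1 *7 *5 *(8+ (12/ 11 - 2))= -2730/ 11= -248.18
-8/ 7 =-1.14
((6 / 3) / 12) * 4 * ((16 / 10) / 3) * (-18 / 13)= -32 / 65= -0.49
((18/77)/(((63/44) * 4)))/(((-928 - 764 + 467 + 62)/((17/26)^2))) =-0.00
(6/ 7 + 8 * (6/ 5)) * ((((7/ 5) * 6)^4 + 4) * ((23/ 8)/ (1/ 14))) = 2097224.15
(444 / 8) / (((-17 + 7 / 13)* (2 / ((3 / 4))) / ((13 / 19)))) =-56277 / 65056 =-0.87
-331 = -331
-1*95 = -95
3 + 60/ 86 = 159/ 43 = 3.70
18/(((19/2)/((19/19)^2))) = 36/19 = 1.89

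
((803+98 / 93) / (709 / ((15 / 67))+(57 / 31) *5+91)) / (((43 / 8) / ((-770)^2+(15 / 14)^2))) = 54618053750 / 2011891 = 27147.62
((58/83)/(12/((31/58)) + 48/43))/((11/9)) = 115971/4780468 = 0.02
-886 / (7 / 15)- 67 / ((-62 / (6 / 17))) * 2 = -7001016 / 3689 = -1897.81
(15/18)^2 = 25/36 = 0.69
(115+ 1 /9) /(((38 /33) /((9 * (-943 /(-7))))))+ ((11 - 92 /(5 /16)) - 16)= 11485587 /95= 120900.92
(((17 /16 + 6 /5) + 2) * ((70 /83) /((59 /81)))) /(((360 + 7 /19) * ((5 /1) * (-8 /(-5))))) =3673593 /2145904576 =0.00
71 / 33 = 2.15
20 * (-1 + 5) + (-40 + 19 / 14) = 579 / 14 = 41.36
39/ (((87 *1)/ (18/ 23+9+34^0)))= 3224/ 667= 4.83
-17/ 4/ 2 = -17/ 8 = -2.12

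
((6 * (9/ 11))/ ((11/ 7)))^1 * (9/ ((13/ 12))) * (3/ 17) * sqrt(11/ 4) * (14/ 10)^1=428652 * sqrt(11)/ 133705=10.63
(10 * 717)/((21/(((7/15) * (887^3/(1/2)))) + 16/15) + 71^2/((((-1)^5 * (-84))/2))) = 262693494971775/4436496569978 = 59.21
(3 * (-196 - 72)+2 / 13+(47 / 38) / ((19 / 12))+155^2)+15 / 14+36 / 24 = 762948261 / 32851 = 23224.51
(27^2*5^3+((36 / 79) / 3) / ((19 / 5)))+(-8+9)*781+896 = 139295862 / 1501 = 92802.04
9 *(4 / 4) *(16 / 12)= 12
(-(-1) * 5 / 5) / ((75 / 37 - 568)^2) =1369 / 438525481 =0.00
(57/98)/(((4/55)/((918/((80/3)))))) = 863379/3136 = 275.31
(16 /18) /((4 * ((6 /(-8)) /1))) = -8 /27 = -0.30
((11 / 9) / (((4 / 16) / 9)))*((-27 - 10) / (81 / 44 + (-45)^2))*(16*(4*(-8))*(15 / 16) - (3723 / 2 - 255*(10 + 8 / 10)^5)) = -30093074.18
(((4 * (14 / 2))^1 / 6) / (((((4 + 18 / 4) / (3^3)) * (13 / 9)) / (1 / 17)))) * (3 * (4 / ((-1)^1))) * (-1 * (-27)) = -734832 / 3757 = -195.59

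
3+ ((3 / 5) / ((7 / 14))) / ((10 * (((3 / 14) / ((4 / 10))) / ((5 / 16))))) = 3.07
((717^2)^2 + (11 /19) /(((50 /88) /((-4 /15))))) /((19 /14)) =26362678117092646 /135375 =194738157836.33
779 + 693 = 1472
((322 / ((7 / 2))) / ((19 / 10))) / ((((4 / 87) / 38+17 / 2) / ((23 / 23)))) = 32016 / 5621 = 5.70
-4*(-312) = 1248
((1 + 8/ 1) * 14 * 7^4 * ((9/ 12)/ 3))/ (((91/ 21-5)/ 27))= -12252303/ 4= -3063075.75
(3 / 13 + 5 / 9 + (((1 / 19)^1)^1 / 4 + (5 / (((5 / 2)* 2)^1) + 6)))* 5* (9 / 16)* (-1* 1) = -346765 / 15808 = -21.94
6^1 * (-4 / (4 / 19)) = -114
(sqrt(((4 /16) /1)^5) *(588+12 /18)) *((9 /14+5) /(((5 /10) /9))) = 1868.49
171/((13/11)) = 1881/13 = 144.69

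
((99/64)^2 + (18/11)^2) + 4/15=5.34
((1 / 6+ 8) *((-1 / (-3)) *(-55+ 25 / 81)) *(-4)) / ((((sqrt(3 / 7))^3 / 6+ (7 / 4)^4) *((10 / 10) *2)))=45764218626560 / 1441435363839 - 49790648320 *sqrt(21) / 1441435363839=31.59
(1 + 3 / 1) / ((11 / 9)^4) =26244 / 14641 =1.79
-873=-873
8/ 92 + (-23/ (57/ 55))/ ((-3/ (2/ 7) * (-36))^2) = 16259681/ 187320924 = 0.09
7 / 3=2.33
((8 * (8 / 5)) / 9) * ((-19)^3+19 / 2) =-438368 / 45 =-9741.51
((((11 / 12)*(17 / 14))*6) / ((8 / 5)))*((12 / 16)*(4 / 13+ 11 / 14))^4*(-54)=-3206806088968845 / 31458900508672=-101.94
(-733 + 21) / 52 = -178 / 13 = -13.69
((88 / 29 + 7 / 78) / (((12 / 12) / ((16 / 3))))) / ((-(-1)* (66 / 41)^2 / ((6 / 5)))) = 47518508 / 6158295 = 7.72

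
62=62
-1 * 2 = -2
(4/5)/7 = 4/35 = 0.11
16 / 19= 0.84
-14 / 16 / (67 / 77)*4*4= -1078 / 67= -16.09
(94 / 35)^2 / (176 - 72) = 0.07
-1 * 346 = -346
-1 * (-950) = 950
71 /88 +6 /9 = 389 /264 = 1.47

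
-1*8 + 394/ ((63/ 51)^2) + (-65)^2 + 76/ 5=9901331/ 2205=4490.40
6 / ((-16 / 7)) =-21 / 8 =-2.62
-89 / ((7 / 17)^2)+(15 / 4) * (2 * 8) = -22781 / 49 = -464.92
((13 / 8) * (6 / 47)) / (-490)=-0.00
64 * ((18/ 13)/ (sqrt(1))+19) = 1304.62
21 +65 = 86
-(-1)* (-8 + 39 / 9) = -11 / 3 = -3.67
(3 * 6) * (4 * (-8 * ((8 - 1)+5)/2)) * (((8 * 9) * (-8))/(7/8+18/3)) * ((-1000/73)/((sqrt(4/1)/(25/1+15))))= -63700992000/803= -79328757.16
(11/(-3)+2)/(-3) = 5/9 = 0.56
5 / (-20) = -1 / 4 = -0.25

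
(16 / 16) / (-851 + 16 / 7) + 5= 29698 / 5941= 5.00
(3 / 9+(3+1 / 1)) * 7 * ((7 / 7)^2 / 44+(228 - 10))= 872963 / 132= 6613.36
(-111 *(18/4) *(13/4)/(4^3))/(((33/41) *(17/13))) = -24.10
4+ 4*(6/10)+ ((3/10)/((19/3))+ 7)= 511/38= 13.45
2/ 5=0.40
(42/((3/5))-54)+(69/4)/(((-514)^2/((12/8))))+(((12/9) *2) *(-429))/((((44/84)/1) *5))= -4446946037/10567840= -420.80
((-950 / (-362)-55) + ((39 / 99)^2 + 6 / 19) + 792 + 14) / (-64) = -2824140391 / 239684544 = -11.78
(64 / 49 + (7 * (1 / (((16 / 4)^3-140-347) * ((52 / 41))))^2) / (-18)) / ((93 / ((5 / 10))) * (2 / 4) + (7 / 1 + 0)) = 557364689849 / 42673278211200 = 0.01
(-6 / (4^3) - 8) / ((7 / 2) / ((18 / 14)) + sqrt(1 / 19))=-2170161 / 724720 + 20979*sqrt(19) / 362360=-2.74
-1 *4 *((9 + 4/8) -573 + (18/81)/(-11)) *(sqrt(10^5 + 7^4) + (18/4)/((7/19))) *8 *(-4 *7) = -49986496 *sqrt(102401)/99 -67838816/11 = -167740466.34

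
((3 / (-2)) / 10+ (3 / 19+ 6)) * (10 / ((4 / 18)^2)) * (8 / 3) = 61641 / 19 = 3244.26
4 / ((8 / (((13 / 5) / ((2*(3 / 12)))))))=13 / 5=2.60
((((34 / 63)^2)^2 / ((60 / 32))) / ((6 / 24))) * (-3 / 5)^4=42762752 / 1823259375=0.02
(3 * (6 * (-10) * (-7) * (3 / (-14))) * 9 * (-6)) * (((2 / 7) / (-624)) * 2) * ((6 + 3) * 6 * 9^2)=-5314410 / 91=-58400.11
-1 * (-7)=7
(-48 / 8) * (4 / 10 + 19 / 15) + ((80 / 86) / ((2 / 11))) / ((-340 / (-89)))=-6331 / 731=-8.66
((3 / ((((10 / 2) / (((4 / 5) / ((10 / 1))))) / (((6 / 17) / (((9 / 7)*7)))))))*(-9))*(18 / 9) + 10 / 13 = 20314 / 27625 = 0.74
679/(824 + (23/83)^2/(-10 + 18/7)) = 243236812/295176169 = 0.82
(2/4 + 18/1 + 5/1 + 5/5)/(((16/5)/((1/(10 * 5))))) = 0.15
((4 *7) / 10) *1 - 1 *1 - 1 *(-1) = 14 / 5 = 2.80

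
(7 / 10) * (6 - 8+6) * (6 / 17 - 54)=-150.21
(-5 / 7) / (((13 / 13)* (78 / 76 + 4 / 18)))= -0.57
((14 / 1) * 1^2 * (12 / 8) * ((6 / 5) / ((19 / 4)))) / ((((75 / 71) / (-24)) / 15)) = -1808.03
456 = 456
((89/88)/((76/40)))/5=89/836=0.11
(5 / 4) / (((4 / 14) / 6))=105 / 4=26.25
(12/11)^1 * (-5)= -60/11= -5.45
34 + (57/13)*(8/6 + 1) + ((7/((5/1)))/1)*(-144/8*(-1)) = 4513/65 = 69.43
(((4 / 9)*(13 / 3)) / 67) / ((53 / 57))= 988 / 31959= 0.03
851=851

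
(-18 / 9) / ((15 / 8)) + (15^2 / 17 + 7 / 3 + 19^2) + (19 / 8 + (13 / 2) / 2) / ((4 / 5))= 3121471 / 8160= 382.53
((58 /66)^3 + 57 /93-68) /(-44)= 37158167 /24509034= 1.52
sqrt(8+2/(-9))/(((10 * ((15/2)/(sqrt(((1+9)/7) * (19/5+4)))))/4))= 8 * sqrt(195)/225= 0.50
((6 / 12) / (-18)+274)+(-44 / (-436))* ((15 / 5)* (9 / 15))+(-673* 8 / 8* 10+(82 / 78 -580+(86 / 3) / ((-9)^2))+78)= -47906365271 / 6886620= -6956.44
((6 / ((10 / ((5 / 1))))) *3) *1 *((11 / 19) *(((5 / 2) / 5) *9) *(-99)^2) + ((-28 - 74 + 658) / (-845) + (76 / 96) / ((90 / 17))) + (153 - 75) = 318885644821 / 1387152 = 229885.15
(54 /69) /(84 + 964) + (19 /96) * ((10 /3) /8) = 288827 /3470976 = 0.08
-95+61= -34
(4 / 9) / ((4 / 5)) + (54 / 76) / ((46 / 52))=1.36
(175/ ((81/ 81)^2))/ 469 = 25/ 67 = 0.37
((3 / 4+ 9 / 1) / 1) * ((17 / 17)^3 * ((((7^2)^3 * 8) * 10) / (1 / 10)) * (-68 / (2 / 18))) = -561609266400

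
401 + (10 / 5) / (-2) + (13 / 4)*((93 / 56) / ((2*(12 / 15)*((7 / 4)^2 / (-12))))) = 530665 / 1372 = 386.78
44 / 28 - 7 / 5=6 / 35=0.17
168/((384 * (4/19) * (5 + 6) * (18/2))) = 133/6336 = 0.02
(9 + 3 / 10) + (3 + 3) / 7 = 711 / 70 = 10.16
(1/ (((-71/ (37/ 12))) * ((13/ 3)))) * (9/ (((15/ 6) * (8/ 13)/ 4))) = -333/ 1420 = -0.23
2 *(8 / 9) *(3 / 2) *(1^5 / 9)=8 / 27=0.30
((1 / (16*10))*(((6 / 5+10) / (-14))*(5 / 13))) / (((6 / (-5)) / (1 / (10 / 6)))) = 1 / 1040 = 0.00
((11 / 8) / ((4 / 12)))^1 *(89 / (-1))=-367.12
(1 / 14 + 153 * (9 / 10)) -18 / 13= 62056 / 455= 136.39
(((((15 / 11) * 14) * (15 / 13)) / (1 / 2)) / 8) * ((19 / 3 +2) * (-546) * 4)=-1102500 / 11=-100227.27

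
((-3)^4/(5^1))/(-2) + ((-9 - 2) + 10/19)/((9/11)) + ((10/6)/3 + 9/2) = -4516/285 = -15.85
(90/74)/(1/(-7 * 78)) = -24570/37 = -664.05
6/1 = 6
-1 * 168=-168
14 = 14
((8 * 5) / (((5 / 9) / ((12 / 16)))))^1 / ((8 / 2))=27 / 2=13.50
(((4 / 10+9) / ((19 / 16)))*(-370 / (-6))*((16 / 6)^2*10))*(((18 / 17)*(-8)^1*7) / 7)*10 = -2849177600 / 969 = -2940327.76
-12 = -12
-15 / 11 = -1.36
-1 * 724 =-724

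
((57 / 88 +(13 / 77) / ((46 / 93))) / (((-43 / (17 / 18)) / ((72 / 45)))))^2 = 700607961 / 579927940900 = 0.00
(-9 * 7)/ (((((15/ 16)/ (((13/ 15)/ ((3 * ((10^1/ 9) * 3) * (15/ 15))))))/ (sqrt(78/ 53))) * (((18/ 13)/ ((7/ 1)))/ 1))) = -33124 * sqrt(4134)/ 59625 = -35.72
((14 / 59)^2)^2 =38416 / 12117361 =0.00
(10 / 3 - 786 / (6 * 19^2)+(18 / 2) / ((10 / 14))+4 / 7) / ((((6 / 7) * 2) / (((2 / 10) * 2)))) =305929 / 81225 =3.77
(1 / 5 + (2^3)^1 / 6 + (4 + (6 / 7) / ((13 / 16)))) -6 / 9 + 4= 13543 / 1365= 9.92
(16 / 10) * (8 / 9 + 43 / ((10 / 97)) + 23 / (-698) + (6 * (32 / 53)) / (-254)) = 353446102864 / 528551775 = 668.71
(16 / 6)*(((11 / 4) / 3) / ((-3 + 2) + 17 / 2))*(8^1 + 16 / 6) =3.48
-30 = -30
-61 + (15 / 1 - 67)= -113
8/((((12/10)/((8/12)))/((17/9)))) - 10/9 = 590/81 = 7.28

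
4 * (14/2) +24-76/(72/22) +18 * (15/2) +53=1951/9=216.78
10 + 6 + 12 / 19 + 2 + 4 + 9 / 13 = 5761 / 247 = 23.32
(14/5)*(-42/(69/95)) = -3724/23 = -161.91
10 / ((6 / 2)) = 10 / 3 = 3.33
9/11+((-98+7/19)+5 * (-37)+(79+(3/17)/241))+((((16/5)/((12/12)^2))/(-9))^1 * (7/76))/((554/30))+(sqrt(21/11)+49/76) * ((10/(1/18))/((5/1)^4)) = -18022887045818/88945357875+36 * sqrt(231)/1375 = -202.23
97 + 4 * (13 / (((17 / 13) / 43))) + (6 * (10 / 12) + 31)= 31329 / 17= 1842.88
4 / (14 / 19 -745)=-76 / 14141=-0.01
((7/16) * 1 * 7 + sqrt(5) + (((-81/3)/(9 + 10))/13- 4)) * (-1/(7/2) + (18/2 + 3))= -24231/1976 + 82 * sqrt(5)/7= 13.93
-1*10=-10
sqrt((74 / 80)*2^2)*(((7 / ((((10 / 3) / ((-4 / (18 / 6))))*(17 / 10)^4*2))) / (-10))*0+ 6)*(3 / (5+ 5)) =9*sqrt(370) / 50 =3.46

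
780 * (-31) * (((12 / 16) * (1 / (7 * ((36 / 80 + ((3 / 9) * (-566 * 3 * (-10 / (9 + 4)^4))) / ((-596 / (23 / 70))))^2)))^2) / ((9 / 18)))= -93261485513453473760312809137988800000 / 5161537702615540868785733309207521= -18068.55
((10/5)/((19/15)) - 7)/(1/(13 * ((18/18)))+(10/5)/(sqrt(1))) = -1339/513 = -2.61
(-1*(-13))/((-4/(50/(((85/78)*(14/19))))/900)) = -21674250/119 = -182136.55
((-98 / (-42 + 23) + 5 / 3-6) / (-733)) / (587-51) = -0.00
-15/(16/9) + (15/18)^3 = -3395/432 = -7.86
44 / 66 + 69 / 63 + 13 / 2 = 8.26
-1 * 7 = -7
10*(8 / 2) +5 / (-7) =275 / 7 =39.29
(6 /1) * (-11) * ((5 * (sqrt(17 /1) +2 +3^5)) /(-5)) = 16442.12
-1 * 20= -20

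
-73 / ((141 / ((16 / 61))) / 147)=-57232 / 2867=-19.96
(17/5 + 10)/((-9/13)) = -871/45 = -19.36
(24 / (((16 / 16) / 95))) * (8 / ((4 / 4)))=18240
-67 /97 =-0.69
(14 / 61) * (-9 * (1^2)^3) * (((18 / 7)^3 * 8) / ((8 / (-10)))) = 1049760 / 2989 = 351.21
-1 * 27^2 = -729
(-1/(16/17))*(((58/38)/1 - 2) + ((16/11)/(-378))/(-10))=1589143/3160080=0.50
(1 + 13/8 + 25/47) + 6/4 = 1751/376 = 4.66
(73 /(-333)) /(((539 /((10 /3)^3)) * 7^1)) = -73000 /33923043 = -0.00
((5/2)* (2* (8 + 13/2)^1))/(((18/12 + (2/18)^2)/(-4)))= -9396/49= -191.76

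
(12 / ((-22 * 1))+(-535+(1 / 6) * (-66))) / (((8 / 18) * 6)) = -4509 / 22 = -204.95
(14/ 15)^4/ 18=19208/ 455625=0.04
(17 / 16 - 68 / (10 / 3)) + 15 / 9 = -4241 / 240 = -17.67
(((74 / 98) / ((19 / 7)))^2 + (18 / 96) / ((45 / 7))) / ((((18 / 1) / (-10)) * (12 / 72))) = -452383 / 1273608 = -0.36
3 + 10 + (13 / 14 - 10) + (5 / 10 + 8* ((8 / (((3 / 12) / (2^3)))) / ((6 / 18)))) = 43039 / 7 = 6148.43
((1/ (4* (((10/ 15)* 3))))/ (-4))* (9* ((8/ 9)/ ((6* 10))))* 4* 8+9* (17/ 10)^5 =38296139/ 300000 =127.65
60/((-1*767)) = -60/767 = -0.08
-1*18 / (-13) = 18 / 13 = 1.38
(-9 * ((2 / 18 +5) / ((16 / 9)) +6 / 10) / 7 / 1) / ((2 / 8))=-1251 / 70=-17.87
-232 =-232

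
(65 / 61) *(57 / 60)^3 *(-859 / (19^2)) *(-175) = 380.43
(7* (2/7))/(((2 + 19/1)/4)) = 8/21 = 0.38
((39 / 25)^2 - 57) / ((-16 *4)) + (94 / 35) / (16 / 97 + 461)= 1343995453 / 1565655000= 0.86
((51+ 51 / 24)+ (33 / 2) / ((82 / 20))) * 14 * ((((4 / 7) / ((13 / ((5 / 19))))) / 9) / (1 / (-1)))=-93725 / 91143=-1.03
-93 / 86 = -1.08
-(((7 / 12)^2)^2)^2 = -5764801 / 429981696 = -0.01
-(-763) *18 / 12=2289 / 2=1144.50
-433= -433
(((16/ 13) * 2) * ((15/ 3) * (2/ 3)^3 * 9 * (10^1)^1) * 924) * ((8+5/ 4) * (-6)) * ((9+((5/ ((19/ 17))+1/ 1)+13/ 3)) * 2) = -156371353600/ 247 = -633082403.24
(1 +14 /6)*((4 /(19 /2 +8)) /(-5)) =-16 /105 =-0.15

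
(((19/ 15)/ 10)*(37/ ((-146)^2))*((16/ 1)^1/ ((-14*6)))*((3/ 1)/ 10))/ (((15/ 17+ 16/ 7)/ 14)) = -83657/ 1506774750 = -0.00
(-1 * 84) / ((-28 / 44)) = 132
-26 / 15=-1.73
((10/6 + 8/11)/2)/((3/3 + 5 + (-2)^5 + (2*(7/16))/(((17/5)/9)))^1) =-5372/106293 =-0.05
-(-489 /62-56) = 3961 /62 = 63.89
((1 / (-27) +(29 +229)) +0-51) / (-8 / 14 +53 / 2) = 7112 / 891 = 7.98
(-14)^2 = 196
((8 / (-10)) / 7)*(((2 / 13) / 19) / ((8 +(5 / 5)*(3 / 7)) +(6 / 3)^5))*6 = -0.00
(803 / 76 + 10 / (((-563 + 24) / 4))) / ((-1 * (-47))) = 429777 / 1925308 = 0.22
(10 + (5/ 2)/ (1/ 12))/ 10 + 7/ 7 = 5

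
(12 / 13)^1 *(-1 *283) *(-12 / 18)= 2264 / 13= 174.15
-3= -3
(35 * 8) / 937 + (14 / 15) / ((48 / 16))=25718 / 42165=0.61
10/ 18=5/ 9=0.56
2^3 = 8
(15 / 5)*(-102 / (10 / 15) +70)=-249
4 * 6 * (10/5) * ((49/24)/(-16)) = -49/8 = -6.12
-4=-4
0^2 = 0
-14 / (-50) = 7 / 25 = 0.28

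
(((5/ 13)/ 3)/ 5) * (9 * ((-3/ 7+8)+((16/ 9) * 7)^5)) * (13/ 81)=123367047421/ 11160261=11054.14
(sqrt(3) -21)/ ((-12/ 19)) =133/ 4 -19* sqrt(3)/ 12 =30.51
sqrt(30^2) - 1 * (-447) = 477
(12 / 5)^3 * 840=290304 / 25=11612.16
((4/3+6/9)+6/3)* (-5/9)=-20/9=-2.22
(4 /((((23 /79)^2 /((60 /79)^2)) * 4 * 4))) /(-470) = -90 /24863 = -0.00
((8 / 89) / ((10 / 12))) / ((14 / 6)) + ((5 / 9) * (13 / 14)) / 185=14527 / 296370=0.05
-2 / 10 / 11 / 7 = -1 / 385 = -0.00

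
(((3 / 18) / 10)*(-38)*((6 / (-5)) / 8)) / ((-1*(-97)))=19 / 19400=0.00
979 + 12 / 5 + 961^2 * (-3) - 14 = -13847978 / 5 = -2769595.60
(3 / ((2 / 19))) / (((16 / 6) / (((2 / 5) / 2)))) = 171 / 80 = 2.14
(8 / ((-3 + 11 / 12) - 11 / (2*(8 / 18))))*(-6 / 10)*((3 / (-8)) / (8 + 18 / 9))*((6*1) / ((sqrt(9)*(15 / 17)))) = -1224 / 43375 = -0.03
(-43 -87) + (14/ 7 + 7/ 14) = -255/ 2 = -127.50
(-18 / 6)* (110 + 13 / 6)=-673 / 2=-336.50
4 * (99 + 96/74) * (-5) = -74220/37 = -2005.95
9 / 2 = 4.50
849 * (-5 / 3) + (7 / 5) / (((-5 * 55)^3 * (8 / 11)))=-107009375007 / 75625000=-1415.00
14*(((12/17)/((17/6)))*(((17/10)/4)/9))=14/85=0.16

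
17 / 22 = 0.77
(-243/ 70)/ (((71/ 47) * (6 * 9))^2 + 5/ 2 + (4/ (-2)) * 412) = -536787/ 901940375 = -0.00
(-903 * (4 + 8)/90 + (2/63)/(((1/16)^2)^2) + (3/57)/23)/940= 269818973/129395700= 2.09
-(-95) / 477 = 95 / 477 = 0.20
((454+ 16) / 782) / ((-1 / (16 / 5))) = -752 / 391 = -1.92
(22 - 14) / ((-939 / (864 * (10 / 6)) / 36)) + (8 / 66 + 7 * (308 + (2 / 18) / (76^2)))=1714.46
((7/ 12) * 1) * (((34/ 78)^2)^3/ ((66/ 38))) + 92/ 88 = 1459970213731/ 1393422529356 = 1.05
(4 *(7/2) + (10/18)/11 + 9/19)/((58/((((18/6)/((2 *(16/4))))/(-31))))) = -3415/1127346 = -0.00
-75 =-75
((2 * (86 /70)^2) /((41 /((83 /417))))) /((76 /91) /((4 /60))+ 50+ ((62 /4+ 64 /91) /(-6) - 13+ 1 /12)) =7980284 /25544485225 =0.00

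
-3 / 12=-1 / 4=-0.25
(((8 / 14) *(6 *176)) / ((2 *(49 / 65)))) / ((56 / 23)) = 394680 / 2401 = 164.38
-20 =-20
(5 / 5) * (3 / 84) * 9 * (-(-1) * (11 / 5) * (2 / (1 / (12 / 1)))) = 16.97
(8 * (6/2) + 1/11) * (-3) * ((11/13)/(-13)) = 795/169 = 4.70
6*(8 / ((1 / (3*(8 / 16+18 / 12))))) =288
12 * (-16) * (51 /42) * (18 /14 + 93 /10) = -604656 /245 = -2467.98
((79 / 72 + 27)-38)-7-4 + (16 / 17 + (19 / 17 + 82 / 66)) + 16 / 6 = -201083 / 13464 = -14.93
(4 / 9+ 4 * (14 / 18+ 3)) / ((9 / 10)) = 1400 / 81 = 17.28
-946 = -946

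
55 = 55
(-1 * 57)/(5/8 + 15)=-456/125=-3.65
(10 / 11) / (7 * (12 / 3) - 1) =10 / 297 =0.03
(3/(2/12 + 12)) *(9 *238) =38556/73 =528.16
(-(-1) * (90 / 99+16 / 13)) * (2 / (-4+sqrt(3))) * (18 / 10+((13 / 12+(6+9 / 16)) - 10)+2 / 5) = 1887 * sqrt(3) / 37180+1887 / 9295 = 0.29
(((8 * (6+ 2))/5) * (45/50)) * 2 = 576/25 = 23.04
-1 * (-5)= 5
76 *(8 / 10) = 304 / 5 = 60.80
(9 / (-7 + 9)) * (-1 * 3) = -27 / 2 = -13.50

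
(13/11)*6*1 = 78/11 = 7.09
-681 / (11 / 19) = -12939 / 11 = -1176.27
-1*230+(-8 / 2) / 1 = -234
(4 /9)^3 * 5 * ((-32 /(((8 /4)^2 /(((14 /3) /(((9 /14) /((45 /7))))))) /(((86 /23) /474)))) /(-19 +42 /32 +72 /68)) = 4191846400 /53920207251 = 0.08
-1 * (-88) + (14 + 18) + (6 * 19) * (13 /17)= 207.18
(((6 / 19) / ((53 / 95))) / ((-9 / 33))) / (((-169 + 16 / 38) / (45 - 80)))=-73150 / 169759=-0.43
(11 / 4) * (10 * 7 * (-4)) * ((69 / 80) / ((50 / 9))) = -47817 / 400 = -119.54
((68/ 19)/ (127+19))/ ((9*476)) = 1/ 174762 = 0.00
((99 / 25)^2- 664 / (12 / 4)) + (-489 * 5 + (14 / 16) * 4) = -9926819 / 3750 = -2647.15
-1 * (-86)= 86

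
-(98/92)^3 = -117649/97336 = -1.21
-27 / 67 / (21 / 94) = -846 / 469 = -1.80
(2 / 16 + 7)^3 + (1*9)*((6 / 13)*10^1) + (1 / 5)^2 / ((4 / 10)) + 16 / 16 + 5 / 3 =40536059 / 99840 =406.01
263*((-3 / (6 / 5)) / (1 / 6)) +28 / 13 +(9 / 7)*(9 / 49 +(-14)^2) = -16456430 / 4459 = -3690.61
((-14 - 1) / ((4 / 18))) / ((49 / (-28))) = 270 / 7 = 38.57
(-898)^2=806404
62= 62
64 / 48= 4 / 3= 1.33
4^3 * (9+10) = 1216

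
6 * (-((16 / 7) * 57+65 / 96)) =-88007 / 112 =-785.78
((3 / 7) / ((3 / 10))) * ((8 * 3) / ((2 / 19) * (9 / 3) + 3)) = 1520 / 147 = 10.34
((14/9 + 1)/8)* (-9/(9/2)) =-0.64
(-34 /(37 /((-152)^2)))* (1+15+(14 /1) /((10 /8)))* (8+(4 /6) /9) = -23289571328 /4995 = -4662576.84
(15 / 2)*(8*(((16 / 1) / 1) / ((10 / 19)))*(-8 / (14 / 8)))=-58368 / 7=-8338.29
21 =21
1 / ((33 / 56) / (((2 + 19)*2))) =784 / 11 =71.27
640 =640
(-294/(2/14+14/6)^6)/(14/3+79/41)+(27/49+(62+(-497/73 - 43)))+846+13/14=24647030091285828287/28676745396475904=859.48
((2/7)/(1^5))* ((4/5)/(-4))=-2/35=-0.06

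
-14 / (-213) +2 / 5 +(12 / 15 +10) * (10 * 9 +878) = 11134432 / 1065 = 10454.87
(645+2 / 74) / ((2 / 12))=143196 / 37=3870.16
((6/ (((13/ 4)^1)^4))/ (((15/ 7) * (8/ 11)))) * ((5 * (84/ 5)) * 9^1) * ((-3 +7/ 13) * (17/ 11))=-184246272/ 1856465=-99.25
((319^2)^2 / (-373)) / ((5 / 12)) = -124263613452 / 1865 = -66629283.35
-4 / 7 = -0.57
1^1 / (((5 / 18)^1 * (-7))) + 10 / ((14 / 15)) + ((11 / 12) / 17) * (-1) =10349 / 1020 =10.15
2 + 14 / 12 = 19 / 6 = 3.17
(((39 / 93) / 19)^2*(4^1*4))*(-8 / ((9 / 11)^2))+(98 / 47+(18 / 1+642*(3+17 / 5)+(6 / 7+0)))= 190895047707586 / 46225488645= 4129.65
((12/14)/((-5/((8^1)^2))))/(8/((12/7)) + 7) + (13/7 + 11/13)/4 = -8427/31850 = -0.26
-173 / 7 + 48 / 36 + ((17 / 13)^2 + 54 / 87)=-2166508 / 102921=-21.05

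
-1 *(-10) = 10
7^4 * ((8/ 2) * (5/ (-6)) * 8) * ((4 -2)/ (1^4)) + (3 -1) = -384154/ 3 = -128051.33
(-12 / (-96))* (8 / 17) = 1 / 17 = 0.06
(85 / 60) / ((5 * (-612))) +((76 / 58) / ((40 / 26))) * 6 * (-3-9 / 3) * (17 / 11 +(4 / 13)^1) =-39152479 / 689040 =-56.82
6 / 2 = 3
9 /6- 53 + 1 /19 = -1955 /38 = -51.45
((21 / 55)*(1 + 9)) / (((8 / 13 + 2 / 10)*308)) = 0.02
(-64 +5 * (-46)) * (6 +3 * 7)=-7938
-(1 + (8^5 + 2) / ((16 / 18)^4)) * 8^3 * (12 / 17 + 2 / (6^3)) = -141152795329 / 7344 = -19220151.87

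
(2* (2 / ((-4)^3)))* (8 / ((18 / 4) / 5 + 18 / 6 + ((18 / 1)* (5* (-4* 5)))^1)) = 5 / 17961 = 0.00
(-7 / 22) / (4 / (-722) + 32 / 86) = -108661 / 125180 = -0.87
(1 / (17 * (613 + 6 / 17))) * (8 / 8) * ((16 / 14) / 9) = 8 / 656901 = 0.00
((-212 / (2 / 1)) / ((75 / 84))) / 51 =-2.33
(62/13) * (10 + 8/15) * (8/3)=78368/585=133.96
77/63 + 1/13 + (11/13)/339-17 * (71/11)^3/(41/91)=-7319374126718/721483191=-10144.90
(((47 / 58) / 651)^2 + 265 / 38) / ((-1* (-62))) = 188900861701 / 1679435212392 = 0.11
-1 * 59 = -59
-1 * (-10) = 10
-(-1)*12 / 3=4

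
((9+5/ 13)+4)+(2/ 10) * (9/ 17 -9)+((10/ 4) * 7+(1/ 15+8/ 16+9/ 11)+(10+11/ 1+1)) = 383432/ 7293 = 52.58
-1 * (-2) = 2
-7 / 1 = -7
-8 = -8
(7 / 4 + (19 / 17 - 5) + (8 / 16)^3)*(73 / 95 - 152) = 3922191 / 12920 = 303.58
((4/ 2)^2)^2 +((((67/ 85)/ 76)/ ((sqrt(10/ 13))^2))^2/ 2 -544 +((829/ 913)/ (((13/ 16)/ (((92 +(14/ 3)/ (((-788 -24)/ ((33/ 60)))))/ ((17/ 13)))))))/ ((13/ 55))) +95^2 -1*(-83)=6982984451905026593/ 783494097360000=8912.62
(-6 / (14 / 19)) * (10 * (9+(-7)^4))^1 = -1373700 / 7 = -196242.86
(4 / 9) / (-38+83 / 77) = -308 / 25587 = -0.01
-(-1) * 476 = 476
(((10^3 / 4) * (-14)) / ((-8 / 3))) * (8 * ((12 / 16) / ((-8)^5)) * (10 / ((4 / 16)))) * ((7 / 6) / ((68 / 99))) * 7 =-63669375 / 557056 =-114.30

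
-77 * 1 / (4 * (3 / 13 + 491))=-1001 / 25544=-0.04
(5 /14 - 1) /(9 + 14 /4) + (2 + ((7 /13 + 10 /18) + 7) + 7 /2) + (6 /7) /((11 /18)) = 14.95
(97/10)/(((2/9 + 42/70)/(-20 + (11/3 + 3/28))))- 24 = -446361/2072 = -215.43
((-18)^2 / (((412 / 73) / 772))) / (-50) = -2282418 / 2575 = -886.38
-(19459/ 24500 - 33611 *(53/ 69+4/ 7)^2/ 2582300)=-1161002198791/ 1506055461750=-0.77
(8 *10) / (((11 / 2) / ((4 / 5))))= 128 / 11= 11.64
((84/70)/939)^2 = 4/2449225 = 0.00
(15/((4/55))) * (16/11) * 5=1500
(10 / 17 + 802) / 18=758 / 17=44.59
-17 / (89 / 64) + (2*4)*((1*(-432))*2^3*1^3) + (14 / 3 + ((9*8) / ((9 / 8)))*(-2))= -7418210 / 267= -27783.56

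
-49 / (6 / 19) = -931 / 6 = -155.17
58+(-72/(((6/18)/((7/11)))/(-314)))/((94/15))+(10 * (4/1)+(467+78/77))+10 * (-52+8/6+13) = 76831693/10857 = 7076.70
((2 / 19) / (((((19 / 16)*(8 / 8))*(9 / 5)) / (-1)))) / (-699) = 160 / 2271051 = 0.00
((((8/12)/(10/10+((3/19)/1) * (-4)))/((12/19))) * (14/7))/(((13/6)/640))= 462080/273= 1692.60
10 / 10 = 1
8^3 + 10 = 522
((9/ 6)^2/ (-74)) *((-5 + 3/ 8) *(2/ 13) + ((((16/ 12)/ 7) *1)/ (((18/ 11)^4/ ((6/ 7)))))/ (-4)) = 23980519/ 1099635264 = 0.02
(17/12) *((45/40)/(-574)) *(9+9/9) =-255/9184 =-0.03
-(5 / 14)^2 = -25 / 196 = -0.13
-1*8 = -8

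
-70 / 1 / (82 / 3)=-105 / 41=-2.56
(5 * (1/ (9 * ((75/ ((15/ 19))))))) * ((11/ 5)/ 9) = 11/ 7695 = 0.00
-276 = -276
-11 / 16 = -0.69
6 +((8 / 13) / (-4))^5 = 2227726 / 371293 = 6.00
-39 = -39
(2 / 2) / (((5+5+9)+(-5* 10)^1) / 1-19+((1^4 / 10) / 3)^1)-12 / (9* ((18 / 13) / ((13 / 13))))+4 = 122108 / 40473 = 3.02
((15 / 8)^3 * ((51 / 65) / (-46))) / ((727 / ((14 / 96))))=-80325 / 3561439232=-0.00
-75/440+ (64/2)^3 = 2883569/88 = 32767.83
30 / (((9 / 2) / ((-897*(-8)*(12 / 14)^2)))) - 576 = 34571.76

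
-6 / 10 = -3 / 5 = -0.60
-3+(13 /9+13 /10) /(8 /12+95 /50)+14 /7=16 /231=0.07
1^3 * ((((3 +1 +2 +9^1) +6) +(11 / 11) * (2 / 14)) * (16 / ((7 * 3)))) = 2368 / 147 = 16.11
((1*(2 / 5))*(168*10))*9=6048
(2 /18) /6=1 /54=0.02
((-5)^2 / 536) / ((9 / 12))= 25 / 402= 0.06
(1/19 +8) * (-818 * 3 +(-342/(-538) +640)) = -74632635/5111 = -14602.35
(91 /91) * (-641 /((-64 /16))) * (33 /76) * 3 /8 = 63459 /2432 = 26.09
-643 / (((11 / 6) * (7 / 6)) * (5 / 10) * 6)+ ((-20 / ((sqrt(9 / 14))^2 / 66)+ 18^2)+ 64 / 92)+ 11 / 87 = -93921181 / 51359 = -1828.72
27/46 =0.59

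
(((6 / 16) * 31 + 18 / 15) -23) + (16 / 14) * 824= 260831 / 280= 931.54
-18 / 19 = -0.95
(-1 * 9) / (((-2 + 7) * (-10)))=9 / 50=0.18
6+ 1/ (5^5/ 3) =18753/ 3125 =6.00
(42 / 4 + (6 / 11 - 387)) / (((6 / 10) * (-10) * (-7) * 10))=-2757 / 3080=-0.90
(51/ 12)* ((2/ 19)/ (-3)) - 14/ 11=-1783/ 1254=-1.42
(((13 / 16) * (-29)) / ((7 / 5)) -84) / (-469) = 11293 / 52528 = 0.21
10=10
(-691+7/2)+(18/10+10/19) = -130183/190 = -685.17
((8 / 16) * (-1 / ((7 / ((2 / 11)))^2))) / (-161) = 2 / 954569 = 0.00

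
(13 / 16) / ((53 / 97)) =1261 / 848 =1.49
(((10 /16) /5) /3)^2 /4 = 1 /2304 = 0.00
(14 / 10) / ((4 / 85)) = 119 / 4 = 29.75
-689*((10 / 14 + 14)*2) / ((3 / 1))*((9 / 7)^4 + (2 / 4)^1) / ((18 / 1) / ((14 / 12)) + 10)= -1101620741 / 1282134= -859.21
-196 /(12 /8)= -392 /3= -130.67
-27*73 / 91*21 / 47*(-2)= 11826 / 611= 19.36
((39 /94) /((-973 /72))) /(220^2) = -351 /553345100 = -0.00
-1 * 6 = -6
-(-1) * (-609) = -609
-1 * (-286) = 286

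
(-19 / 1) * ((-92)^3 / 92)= 160816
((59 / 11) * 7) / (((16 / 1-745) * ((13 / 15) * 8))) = -2065 / 277992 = -0.01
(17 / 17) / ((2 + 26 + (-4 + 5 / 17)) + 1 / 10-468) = -170 / 75413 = -0.00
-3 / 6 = -1 / 2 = -0.50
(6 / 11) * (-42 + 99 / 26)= -2979 / 143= -20.83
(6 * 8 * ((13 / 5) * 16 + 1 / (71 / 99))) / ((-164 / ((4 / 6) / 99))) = -122104 / 1440945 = -0.08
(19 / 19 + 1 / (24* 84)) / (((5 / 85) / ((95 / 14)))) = 3257455 / 28224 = 115.41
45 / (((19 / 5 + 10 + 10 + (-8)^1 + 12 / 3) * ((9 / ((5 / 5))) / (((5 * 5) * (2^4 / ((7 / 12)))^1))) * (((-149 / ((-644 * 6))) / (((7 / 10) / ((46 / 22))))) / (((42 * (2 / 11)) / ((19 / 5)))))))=94080000 / 31141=3021.10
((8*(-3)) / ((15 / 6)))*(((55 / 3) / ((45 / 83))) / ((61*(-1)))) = 14608 / 2745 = 5.32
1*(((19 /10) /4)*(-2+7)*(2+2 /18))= 361 /72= 5.01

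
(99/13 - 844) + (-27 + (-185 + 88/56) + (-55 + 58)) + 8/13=-94931/91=-1043.20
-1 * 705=-705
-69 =-69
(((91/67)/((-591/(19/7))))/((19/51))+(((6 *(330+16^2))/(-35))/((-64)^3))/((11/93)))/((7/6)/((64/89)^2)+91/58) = -391252215909/110826811569320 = -0.00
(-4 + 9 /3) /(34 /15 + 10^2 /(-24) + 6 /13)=130 /187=0.70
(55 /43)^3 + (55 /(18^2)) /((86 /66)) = 19087145 /8586756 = 2.22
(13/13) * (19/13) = 19/13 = 1.46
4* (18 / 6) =12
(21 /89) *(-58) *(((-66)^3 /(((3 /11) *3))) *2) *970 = 9329126755.96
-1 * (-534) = 534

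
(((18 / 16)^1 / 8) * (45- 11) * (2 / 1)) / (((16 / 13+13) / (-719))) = -1430091 / 2960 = -483.14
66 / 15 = 22 / 5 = 4.40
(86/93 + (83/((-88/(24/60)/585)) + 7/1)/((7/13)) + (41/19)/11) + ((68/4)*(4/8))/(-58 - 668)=-394886523/997766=-395.77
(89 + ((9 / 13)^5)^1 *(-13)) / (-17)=-2482880 / 485537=-5.11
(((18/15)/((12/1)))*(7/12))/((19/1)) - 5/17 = -11281/38760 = -0.29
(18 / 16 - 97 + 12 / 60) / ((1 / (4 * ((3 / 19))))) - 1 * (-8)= -9961 / 190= -52.43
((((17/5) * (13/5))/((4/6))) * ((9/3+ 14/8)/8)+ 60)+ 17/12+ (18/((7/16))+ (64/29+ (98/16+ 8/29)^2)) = 153.61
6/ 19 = 0.32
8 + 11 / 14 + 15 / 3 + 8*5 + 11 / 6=1168 / 21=55.62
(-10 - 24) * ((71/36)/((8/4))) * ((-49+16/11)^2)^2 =-171332907.22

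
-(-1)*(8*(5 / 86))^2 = 400 / 1849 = 0.22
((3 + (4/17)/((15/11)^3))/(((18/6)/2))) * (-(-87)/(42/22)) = 113212462/1204875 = 93.96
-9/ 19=-0.47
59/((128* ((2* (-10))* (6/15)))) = -59/1024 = -0.06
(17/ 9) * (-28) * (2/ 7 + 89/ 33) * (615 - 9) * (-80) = 757128320/ 99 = 7647760.81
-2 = -2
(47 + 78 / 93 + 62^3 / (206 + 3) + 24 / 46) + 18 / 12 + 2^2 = 1194.19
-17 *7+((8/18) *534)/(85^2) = -2578613/21675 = -118.97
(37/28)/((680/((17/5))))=37/5600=0.01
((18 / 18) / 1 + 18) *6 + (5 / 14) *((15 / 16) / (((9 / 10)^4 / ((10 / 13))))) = 22766063 / 199017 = 114.39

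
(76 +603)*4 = 2716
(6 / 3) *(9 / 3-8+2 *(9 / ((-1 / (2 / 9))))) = -18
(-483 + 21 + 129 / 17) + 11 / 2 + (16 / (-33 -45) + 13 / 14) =-2080042 / 4641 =-448.19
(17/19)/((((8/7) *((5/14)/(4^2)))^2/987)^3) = 3121498859267503573.20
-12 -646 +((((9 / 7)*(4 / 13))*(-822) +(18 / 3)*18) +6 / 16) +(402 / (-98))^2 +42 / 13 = -213435569 / 249704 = -854.75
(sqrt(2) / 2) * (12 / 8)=3 * sqrt(2) / 4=1.06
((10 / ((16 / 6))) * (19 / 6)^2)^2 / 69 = 3258025 / 158976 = 20.49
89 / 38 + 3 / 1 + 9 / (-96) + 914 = 558903 / 608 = 919.25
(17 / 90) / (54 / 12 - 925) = -17 / 82845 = -0.00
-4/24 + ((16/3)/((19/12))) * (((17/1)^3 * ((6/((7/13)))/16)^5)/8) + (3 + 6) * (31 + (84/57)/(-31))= 75090294380251/121642881024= 617.30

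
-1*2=-2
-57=-57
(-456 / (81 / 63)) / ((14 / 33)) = -836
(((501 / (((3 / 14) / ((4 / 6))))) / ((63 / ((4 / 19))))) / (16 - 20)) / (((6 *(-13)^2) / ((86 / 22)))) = -14362 / 2861001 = -0.01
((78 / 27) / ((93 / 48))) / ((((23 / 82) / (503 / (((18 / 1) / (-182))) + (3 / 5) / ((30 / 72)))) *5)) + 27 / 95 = -741420096853 / 137163375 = -5405.38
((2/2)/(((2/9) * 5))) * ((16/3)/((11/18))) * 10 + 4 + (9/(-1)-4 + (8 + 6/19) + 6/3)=79.86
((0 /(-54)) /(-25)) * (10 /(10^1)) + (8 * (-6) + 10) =-38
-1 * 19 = -19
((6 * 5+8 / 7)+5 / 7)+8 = 279 / 7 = 39.86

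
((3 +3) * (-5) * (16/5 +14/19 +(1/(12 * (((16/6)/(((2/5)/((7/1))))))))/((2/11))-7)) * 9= 1754325/2128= 824.40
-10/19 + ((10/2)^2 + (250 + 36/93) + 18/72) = 648161/2356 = 275.11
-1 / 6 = -0.17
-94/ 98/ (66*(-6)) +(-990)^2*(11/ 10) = 20919646487/ 19404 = 1078110.00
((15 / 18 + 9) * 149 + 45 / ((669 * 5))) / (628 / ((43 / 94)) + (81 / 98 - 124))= 4130585977 / 3523009527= 1.17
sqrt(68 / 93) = 2*sqrt(1581) / 93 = 0.86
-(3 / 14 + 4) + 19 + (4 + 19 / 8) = 1185 / 56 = 21.16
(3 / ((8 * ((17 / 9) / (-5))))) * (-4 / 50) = 27 / 340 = 0.08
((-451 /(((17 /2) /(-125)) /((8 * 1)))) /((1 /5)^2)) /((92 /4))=22550000 /391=57672.63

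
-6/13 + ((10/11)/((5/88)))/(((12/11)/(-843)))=-160738/13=-12364.46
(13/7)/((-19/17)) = -221/133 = -1.66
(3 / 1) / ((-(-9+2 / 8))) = 12 / 35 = 0.34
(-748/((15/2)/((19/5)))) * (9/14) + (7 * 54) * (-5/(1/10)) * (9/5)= -5996136/175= -34263.63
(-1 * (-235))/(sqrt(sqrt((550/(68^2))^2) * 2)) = 1598 * sqrt(11)/11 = 481.82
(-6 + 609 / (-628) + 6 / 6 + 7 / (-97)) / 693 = -11153 / 1279236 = -0.01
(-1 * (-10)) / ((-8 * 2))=-5 / 8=-0.62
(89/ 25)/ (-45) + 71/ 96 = 23777/ 36000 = 0.66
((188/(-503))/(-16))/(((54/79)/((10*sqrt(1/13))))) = 18565*sqrt(13)/706212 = 0.09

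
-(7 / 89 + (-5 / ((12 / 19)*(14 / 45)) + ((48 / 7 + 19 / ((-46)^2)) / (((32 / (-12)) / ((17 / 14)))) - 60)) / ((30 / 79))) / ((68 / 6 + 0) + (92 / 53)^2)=2901050435843529 / 178501080423680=16.25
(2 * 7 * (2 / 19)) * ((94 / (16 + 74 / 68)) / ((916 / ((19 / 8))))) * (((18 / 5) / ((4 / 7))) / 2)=50337 / 760280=0.07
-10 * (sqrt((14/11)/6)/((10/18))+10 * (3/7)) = -300/7 - 6 * sqrt(231)/11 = -51.15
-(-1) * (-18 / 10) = -9 / 5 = -1.80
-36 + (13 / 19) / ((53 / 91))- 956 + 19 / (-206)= -205557899 / 207442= -990.92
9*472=4248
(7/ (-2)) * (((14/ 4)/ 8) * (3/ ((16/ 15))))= -2205/ 512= -4.31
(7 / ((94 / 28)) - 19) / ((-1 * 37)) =0.46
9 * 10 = 90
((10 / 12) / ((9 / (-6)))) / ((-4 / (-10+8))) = -5 / 18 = -0.28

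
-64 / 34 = -32 / 17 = -1.88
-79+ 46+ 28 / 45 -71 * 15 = -49382 / 45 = -1097.38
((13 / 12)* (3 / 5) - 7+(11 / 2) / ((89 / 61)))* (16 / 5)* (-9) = 165348 / 2225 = 74.31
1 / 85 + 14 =1191 / 85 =14.01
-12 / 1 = -12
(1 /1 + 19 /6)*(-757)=-18925 /6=-3154.17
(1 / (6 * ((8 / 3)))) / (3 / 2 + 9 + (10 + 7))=1 / 440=0.00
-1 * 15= -15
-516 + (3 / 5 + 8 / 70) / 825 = -595979 / 1155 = -516.00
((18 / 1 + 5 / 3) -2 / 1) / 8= 53 / 24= 2.21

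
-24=-24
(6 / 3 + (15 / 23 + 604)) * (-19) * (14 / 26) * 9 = -16701741 / 299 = -55858.67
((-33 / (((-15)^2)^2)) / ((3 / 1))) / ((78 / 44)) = -242 / 1974375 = -0.00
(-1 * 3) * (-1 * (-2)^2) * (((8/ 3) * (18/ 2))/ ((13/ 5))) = 1440/ 13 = 110.77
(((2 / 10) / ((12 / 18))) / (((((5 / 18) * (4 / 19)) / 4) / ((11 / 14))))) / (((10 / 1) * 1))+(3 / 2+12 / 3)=24893 / 3500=7.11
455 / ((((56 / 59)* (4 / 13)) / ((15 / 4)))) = 747825 / 128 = 5842.38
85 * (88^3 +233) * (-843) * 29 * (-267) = 378226748253825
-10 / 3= -3.33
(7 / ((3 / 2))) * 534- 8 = 2484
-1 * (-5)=5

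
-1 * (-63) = 63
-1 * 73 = -73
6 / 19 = 0.32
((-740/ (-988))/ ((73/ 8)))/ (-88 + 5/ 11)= -16280/ 17363853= -0.00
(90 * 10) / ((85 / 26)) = 4680 / 17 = 275.29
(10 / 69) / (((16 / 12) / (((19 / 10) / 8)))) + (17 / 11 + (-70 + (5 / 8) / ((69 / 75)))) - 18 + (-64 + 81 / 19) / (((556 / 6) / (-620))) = 6712279293 / 21381536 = 313.93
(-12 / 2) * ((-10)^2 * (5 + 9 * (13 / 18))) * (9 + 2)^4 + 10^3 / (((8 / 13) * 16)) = -1616364775 / 16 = -101022798.44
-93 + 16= -77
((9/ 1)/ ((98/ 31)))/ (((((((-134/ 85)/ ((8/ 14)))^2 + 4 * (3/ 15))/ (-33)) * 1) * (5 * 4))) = -492745/ 882294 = -0.56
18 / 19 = 0.95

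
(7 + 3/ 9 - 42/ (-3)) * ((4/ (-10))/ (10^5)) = -4/ 46875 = -0.00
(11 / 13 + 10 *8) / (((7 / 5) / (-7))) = -5255 / 13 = -404.23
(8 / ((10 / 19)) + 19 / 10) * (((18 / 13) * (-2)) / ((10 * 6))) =-513 / 650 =-0.79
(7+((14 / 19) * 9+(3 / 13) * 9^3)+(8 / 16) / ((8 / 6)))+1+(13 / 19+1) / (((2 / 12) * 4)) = 367069 / 1976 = 185.76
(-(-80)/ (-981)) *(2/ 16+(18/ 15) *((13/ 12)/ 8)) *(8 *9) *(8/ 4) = -368/ 109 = -3.38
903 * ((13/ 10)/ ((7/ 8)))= 6708/ 5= 1341.60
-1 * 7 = -7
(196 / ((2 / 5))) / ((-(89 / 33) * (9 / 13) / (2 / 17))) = -140140 / 4539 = -30.87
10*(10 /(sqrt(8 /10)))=50*sqrt(5)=111.80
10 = 10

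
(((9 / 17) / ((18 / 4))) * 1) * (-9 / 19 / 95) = -18 / 30685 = -0.00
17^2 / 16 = 289 / 16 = 18.06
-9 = -9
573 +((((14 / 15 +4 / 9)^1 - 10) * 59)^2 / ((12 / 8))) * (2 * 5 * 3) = 2096406721 / 405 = 5176312.89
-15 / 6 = -5 / 2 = -2.50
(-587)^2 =344569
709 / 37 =19.16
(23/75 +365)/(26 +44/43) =84151/6225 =13.52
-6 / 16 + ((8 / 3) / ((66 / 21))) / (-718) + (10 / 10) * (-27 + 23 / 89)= -228739997 / 8435064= -27.12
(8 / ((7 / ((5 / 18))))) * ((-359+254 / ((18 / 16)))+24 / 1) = -19660 / 567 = -34.67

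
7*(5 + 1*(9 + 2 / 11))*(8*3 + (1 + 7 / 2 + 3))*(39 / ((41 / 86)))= 255811.29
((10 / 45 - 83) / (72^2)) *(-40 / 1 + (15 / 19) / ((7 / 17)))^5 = 2483439138488557140625 / 1941626573183808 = 1279050.86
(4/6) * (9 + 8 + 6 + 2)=16.67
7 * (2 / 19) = 14 / 19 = 0.74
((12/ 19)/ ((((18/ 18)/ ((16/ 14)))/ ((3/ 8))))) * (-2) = -72/ 133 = -0.54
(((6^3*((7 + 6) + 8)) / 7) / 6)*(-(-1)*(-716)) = -77328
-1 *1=-1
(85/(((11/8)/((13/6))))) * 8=35360/33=1071.52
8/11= 0.73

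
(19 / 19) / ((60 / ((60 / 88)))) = 1 / 88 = 0.01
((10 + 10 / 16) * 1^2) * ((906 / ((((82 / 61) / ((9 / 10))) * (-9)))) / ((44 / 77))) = -3288327 / 2624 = -1253.17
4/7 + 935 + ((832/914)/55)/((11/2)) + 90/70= 1813194454/1935395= 936.86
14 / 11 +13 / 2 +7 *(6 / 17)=3831 / 374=10.24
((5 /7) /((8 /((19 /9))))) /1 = 95 /504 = 0.19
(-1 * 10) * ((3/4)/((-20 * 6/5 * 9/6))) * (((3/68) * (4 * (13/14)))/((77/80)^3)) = 2080000/54327427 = 0.04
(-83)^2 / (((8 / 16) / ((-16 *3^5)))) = -53568864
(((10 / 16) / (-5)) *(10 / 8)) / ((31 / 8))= -5 / 124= -0.04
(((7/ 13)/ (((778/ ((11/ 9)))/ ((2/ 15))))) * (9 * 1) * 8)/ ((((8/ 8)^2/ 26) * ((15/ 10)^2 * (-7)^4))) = 704/ 18012645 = 0.00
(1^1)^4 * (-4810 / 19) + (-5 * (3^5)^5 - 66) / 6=-26830805975733 / 38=-706073841466.66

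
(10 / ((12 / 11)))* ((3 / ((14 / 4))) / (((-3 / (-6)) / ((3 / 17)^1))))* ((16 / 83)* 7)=5280 / 1411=3.74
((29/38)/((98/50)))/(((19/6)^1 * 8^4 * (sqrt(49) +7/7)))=2175/579633152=0.00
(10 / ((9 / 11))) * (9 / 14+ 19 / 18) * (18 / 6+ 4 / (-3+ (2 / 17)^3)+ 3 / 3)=462231440 / 8352477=55.34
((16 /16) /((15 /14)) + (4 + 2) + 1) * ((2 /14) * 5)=17 /3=5.67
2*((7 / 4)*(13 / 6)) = 91 / 12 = 7.58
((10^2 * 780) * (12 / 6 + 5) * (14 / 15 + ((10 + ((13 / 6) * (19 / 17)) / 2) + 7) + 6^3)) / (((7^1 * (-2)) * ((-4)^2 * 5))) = -15590055 / 136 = -114632.76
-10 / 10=-1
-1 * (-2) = 2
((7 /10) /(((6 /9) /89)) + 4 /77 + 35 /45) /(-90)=-1306717 /1247400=-1.05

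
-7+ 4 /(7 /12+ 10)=-841 /127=-6.62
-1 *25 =-25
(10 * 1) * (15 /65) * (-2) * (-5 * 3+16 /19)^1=16140 /247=65.34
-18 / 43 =-0.42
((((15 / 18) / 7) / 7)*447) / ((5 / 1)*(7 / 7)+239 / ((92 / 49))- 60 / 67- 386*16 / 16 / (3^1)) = 6888270 / 2474843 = 2.78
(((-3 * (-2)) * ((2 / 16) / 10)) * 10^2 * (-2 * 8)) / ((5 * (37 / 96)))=-2304 / 37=-62.27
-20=-20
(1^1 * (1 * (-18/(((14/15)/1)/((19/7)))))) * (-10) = 25650/49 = 523.47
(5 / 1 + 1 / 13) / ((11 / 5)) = 30 / 13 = 2.31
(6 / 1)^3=216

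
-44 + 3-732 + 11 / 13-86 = -11156 / 13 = -858.15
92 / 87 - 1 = 5 / 87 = 0.06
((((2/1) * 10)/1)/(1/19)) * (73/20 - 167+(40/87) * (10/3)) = -16049053/261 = -61490.62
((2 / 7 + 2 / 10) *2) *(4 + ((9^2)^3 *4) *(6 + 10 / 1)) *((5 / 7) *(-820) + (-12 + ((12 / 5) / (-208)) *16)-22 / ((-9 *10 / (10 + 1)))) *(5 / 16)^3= -1761644004805325 / 2935296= -600158895.32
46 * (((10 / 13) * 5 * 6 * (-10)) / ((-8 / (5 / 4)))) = 43125 / 26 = 1658.65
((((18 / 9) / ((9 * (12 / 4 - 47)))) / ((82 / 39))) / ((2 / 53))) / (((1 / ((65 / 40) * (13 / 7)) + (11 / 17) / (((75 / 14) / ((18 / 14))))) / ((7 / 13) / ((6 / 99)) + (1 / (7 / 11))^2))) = -5005843375 / 3370684128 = -1.49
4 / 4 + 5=6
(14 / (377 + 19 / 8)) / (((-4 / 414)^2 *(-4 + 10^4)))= 14283 / 361165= 0.04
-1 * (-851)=851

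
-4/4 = -1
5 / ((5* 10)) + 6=61 / 10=6.10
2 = 2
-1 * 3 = -3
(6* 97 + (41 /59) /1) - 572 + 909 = 54262 /59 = 919.69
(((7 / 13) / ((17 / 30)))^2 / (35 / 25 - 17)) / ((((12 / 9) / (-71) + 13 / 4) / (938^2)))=-27548795484000 / 1747970549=-15760.45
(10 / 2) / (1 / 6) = 30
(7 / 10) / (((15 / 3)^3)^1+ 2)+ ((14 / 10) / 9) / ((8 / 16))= 3619 / 11430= 0.32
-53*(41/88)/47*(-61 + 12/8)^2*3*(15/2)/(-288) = 153859265/1058816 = 145.31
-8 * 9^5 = -472392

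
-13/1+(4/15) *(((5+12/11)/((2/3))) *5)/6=-362/33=-10.97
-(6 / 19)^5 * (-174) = 1353024 / 2476099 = 0.55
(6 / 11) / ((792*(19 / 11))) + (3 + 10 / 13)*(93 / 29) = 12.09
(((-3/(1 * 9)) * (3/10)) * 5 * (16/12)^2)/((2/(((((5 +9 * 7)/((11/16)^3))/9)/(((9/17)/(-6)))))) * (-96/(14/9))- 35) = 16572416/643806189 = 0.03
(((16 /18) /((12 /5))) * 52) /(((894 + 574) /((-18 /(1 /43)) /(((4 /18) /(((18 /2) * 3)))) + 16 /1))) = -12223250 /9909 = -1233.55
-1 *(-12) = 12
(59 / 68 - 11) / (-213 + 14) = 689 / 13532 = 0.05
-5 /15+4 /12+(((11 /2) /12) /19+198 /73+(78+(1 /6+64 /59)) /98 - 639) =-61153384861 /96235608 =-635.45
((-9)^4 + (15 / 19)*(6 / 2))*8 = 52506.95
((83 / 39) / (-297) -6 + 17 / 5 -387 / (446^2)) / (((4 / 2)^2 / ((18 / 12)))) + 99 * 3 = 9093956815271 / 30720587040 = 296.02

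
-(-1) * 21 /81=7 /27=0.26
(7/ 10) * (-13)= -91/ 10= -9.10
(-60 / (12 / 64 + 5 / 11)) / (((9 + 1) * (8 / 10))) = -11.68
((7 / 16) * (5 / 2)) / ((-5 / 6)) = -21 / 16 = -1.31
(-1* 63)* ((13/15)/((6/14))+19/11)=-12992/55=-236.22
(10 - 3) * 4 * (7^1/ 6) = 98/ 3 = 32.67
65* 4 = 260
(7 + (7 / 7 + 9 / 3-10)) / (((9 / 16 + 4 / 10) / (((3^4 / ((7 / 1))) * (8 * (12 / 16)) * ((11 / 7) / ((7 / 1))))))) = 38880 / 2401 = 16.19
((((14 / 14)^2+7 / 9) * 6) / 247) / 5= 0.01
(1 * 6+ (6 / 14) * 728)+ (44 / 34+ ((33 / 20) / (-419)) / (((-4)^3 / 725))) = 582310337 / 1823488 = 319.34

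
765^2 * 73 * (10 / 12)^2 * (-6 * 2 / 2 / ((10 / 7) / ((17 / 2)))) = -8473082625 / 8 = -1059135328.12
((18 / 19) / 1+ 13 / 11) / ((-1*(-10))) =89 / 418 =0.21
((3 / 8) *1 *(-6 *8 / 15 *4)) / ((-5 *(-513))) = -0.00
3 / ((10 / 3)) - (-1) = 19 / 10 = 1.90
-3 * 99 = -297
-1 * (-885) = 885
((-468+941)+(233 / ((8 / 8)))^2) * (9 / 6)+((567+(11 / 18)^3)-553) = 479140955 / 5832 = 82157.23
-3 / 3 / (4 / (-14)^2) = -49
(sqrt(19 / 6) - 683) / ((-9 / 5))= 3415 / 9 - 5 * sqrt(114) / 54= 378.46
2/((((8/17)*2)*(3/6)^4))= 34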